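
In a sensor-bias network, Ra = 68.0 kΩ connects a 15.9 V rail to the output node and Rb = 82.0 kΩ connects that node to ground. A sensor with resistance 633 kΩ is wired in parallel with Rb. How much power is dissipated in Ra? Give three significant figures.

Total resistance from the source is Ra + (Rb‖R_L) = 140.6 kΩ, so I = 15.9/140.6 kΩ = 0.1131 mA.
P = I²·Ra = (0.1131 mA)² × 68.0 kΩ = 0.870 mW.

P ≈ 0.870 mW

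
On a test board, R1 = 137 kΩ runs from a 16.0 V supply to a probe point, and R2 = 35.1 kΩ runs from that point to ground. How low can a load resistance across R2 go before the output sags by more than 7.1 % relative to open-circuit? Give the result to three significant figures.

Output resistance R_th = R1‖R2 = (137 × 35.1)/172.1 = 27.94 kΩ.
The fractional drop is R_th/(R_th + R_L); requiring this ≤ 0.0710 gives R_L ≥ R_th(1/0.0710 − 1) = 27.94 × 13.08 = 366 kΩ.

R_L(min) ≈ 366 kΩ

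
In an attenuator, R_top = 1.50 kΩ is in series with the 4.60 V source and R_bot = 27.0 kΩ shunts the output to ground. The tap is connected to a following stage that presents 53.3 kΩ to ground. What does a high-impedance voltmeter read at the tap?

The load sits in parallel with R_bot: R_bot‖R_L = (27.0 × 53.3) / (27.0 + 53.3) = 17.92 kΩ.
V_out = 4.60 × 17.92 / (1.50 + 17.92) = 4.60 × 17.92/19.42 = 4.24 V.

V_out ≈ 4.24 V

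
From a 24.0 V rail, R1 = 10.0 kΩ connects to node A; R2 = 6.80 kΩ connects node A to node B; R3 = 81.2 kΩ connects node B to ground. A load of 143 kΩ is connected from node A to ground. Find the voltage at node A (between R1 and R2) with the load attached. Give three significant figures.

V ≈ 20.3 V

Below node A the series string R2+R3 = 88.00 kΩ sits in parallel with the 143 kΩ load: 54.48 kΩ.
V_A = 24.0 × 54.48/(10.0 + 54.48) = 20.3 V.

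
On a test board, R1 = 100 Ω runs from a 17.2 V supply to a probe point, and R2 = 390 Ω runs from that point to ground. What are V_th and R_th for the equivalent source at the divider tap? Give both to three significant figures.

V_th = 13.7 V, R_th = 79.6 Ω

V_th is the open-circuit tap voltage: 17.2 × 390/(100 + 390) = 13.7 V.
With the supply zeroed, R1 and R2 appear in parallel from the tap: R_th = R1‖R2 = (100 × 390)/490.0 = 79.6 Ω.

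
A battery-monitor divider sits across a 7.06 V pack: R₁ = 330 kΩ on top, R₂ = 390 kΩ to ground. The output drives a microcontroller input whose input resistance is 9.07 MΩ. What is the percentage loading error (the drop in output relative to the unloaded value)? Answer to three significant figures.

The divider's output (Thévenin) resistance is R₁‖R₂ = 178.8 kΩ.
Fractional drop under load = R_th/(R_th + R_L) = 178.8 / (178.8 + 9070) = 0.01933.
So the output falls by 1.93 %.

1.93 %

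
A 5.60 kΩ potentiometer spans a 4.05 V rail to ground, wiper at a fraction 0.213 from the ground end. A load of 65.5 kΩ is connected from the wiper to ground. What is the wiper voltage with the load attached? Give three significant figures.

The wiper splits the pot into (1−α)R = 4.407 kΩ above and αR = 1.193 kΩ below.
Lower section ‖ load = 1.171 kΩ.
V_wiper = 4.05 × 1.171/(4.407 + 1.171) = 0.850 V.

V ≈ 0.850 V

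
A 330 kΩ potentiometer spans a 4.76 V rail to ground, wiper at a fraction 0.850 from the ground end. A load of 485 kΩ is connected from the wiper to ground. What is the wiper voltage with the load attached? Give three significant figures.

V ≈ 3.72 V

The wiper splits the pot into (1−α)R = 49.50 kΩ above and αR = 280.5 kΩ below.
Lower section ‖ load = 177.7 kΩ.
V_wiper = 4.76 × 177.7/(49.50 + 177.7) = 3.72 V.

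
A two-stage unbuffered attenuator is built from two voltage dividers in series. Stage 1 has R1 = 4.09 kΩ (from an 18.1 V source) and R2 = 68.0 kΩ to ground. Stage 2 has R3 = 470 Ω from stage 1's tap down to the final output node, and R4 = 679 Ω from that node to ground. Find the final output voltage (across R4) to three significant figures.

Stage 2 presents R3+R4 = 1149 Ω as a load on stage 1's tap.
Stage 1's lower leg becomes R2‖(R3+R4) = 1130 Ω, so V_mid = 18.1 × 1130/5220 = 3.918 V.
Stage 2 is itself unloaded: V_out = V_mid × R4/(R3+R4) = 3.918 × 679/1149 = 2.32 V.

V_out ≈ 2.32 V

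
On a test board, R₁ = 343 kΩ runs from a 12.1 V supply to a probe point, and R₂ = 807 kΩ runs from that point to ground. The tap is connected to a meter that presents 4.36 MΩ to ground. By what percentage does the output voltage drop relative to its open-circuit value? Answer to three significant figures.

5.23 %

The divider's output (Thévenin) resistance is R₁‖R₂ = 240.7 kΩ.
Fractional drop under load = R_th/(R_th + R_L) = 240.7 / (240.7 + 4360) = 0.05232.
So the output falls by 5.23 %.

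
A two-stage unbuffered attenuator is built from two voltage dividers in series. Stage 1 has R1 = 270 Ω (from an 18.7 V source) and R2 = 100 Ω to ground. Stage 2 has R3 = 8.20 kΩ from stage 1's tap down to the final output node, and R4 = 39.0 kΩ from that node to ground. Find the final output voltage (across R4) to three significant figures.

V_out ≈ 4.17 V

Stage 2 presents R3+R4 = 47200 Ω as a load on stage 1's tap.
Stage 1's lower leg becomes R2‖(R3+R4) = 99.79 Ω, so V_mid = 18.7 × 99.79/369.8 = 5.046 V.
Stage 2 is itself unloaded: V_out = V_mid × R4/(R3+R4) = 5.046 × 39000/47200 = 4.17 V.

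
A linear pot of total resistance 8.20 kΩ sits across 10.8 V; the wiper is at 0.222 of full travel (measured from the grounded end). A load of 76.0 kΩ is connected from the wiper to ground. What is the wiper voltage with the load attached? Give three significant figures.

The wiper splits the pot into (1−α)R = 6.380 kΩ above and αR = 1.820 kΩ below.
Lower section ‖ load = 1.778 kΩ.
V_wiper = 10.8 × 1.778/(6.380 + 1.778) = 2.35 V.

V ≈ 2.35 V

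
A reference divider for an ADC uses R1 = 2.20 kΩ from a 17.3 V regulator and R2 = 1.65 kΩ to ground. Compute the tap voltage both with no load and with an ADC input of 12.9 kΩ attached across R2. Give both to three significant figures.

Unloaded: 7.41 V; loaded: 6.91 V

Open-circuit: V = 17.3 × 1.65/(2.20 + 1.65) = 7.41 V.
With the load, R2 becomes R2‖R_L = 1.463 kΩ, so V = 17.3 × 1.463/3.663 = 6.91 V.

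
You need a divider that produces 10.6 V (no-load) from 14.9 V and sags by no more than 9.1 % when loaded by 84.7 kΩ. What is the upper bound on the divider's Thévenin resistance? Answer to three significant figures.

Loading drop = R_th/(R_th + R_L) ≤ 0.0910, so R_th ≤ R_L · ε/(1−ε) = 84.7 kΩ × 0.0910/0.9090 = 8.48 kΩ.
(Any R1, R2 with R2/(R1+R2) = 0.711 and R1‖R2 ≤ 8.48 kΩ will meet the spec.)

R_th ≤ 8.48 kΩ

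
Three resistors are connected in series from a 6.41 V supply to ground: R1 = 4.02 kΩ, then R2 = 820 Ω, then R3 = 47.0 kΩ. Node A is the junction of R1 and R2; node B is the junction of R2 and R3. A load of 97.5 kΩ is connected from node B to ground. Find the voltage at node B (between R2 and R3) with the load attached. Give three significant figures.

V ≈ 5.56 V

At node B, R3 is in parallel with the load: R3‖R_L = 31710 Ω.
Below node A the resistance is R2 + (R3‖R_L) = 32530 Ω, so V_A = 6.41 × 32530/36550 = 5.705 V.
Then V_B = V_A × (R3‖R_L)/(R2 + R3‖R_L) = 5.705 × 31710/32530 = 5.56 V.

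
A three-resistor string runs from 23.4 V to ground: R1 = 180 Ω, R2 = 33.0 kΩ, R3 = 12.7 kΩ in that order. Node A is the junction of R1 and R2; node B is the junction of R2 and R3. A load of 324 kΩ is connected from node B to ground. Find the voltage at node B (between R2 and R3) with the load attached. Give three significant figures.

At node B, R3 is in parallel with the load: R3‖R_L = 12220 Ω.
Below node A the resistance is R2 + (R3‖R_L) = 45220 Ω, so V_A = 23.4 × 45220/45400 = 23.31 V.
Then V_B = V_A × (R3‖R_L)/(R2 + R3‖R_L) = 23.31 × 12220/45220 = 6.30 V.

V ≈ 6.30 V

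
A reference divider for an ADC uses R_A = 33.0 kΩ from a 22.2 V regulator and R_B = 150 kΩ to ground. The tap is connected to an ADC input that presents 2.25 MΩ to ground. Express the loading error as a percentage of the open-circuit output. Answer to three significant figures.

1.19 %

The divider's output (Thévenin) resistance is R_A‖R_B = 27.05 kΩ.
Fractional drop under load = R_th/(R_th + R_L) = 27.05 / (27.05 + 2250) = 0.01188.
So the output falls by 1.19 %.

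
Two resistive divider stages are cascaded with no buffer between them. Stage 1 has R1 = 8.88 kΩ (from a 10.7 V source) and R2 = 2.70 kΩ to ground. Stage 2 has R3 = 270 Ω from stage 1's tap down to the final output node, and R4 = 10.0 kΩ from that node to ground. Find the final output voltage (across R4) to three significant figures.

V_out ≈ 2.02 V

Stage 2 presents R3+R4 = 10270 Ω as a load on stage 1's tap.
Stage 1's lower leg becomes R2‖(R3+R4) = 2138 Ω, so V_mid = 10.7 × 2138/11020 = 2.076 V.
Stage 2 is itself unloaded: V_out = V_mid × R4/(R3+R4) = 2.076 × 10000/10270 = 2.02 V.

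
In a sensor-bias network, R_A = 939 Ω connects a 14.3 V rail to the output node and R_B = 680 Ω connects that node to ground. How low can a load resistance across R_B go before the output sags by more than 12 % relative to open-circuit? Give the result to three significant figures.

Output resistance R_th = R_A‖R_B = (939 × 680)/1619 = 394.4 Ω.
The fractional drop is R_th/(R_th + R_L); requiring this ≤ 0.120 gives R_L ≥ R_th(1/0.120 − 1) = 394.4 × 7.333 = 2.89 kΩ.

R_L(min) ≈ 2.89 kΩ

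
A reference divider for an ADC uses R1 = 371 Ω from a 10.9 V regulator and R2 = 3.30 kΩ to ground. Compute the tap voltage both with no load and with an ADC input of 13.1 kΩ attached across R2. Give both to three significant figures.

Unloaded: 9.80 V; loaded: 9.56 V

Open-circuit: V = 10.9 × 3300/(371 + 3300) = 9.80 V.
With the load, R2 becomes R2‖R_L = 2636 Ω, so V = 10.9 × 2636/3007 = 9.56 V.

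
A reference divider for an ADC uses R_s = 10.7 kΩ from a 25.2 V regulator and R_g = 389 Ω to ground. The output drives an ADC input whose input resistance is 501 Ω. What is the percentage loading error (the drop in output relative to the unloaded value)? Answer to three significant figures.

42.8 %

The divider's output (Thévenin) resistance is R_s‖R_g = 375.4 Ω.
Fractional drop under load = R_th/(R_th + R_L) = 375.4 / (375.4 + 501) = 0.4283.
So the output falls by 42.8 %.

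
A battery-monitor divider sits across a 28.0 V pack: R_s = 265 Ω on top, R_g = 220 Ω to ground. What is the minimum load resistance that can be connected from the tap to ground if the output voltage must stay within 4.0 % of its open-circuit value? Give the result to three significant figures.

R_L(min) ≈ 2.88 kΩ

Output resistance R_th = R_s‖R_g = (265 × 220)/485.0 = 120.2 Ω.
The fractional drop is R_th/(R_th + R_L); requiring this ≤ 0.0400 gives R_L ≥ R_th(1/0.0400 − 1) = 120.2 × 24.00 = 2.88 kΩ.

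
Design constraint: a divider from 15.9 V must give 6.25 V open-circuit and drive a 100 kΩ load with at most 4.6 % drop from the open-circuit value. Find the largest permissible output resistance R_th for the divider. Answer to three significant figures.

Loading drop = R_th/(R_th + R_L) ≤ 0.0460, so R_th ≤ R_L · ε/(1−ε) = 100 kΩ × 0.0460/0.9540 = 4.82 kΩ.

R_th ≤ 4.82 kΩ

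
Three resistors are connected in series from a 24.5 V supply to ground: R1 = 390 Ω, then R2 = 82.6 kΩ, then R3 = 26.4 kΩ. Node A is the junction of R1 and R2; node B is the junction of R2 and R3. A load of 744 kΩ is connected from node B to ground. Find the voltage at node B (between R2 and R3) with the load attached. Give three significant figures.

At node B, R3 is in parallel with the load: R3‖R_L = 25500 Ω.
Below node A the resistance is R2 + (R3‖R_L) = 108100 Ω, so V_A = 24.5 × 108100/108500 = 24.41 V.
Then V_B = V_A × (R3‖R_L)/(R2 + R3‖R_L) = 24.41 × 25500/108100 = 5.76 V.

V ≈ 5.76 V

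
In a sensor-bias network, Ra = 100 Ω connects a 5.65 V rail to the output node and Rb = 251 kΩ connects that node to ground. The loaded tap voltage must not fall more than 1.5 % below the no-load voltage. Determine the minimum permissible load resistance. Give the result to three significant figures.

R_L(min) ≈ 6.56 kΩ

Output resistance R_th = Ra‖Rb = (100 × 251000)/251100 = 99.96 Ω.
The fractional drop is R_th/(R_th + R_L); requiring this ≤ 0.0150 gives R_L ≥ R_th(1/0.0150 − 1) = 99.96 × 65.67 = 6.56 kΩ.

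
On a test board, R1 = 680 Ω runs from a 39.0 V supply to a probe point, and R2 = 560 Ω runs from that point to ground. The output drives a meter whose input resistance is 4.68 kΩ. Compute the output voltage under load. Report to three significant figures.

The load sits in parallel with R2: R2‖R_L = (560 × 4680) / (560 + 4680) = 500.2 Ω.
V_out = 39.0 × 500.2 / (680 + 500.2) = 39.0 × 500.2/1180 = 16.5 V.

V_out ≈ 16.5 V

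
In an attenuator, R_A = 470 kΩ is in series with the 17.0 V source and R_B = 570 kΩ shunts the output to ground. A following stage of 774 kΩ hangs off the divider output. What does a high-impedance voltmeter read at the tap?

V_out ≈ 6.99 V

The load sits in parallel with R_B: R_B‖R_L = (570 × 774) / (570 + 774) = 328.3 kΩ.
V_out = 17.0 × 328.3 / (470 + 328.3) = 17.0 × 328.3/798.3 = 6.99 V.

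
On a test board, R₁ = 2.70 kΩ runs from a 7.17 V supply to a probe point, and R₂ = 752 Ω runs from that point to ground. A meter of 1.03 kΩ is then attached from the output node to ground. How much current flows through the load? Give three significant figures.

I_L ≈ 0.965 mA

R₂‖R_L = 434.7 Ω; V_out = 7.17 × 434.7/3135 = 0.9942 V.
I_L = V_out / R_L = 0.9942 / 1.03 kΩ = 0.965 mA.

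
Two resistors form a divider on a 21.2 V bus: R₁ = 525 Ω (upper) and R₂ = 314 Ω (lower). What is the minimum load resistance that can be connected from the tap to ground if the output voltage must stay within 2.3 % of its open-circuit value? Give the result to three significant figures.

R_L(min) ≈ 8.35 kΩ

Output resistance R_th = R₁‖R₂ = (525 × 314)/839.0 = 196.5 Ω.
The fractional drop is R_th/(R_th + R_L); requiring this ≤ 0.0230 gives R_L ≥ R_th(1/0.0230 − 1) = 196.5 × 42.48 = 8.35 kΩ.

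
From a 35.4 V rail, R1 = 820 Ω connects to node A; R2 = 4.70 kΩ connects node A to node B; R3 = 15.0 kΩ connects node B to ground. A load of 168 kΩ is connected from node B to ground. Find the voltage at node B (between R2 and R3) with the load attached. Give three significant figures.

At node B, R3 is in parallel with the load: R3‖R_L = 13770 Ω.
Below node A the resistance is R2 + (R3‖R_L) = 18470 Ω, so V_A = 35.4 × 18470/19290 = 33.90 V.
Then V_B = V_A × (R3‖R_L)/(R2 + R3‖R_L) = 33.90 × 13770/18470 = 25.3 V.

V ≈ 25.3 V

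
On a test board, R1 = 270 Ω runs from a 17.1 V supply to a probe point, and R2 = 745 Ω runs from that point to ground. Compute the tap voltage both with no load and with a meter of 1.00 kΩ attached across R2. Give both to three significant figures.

Open-circuit: V = 17.1 × 745/(270 + 745) = 12.6 V.
With the load, R2 becomes R2‖R_L = 426.9 Ω, so V = 17.1 × 426.9/696.9 = 10.5 V.

Unloaded: 12.6 V; loaded: 10.5 V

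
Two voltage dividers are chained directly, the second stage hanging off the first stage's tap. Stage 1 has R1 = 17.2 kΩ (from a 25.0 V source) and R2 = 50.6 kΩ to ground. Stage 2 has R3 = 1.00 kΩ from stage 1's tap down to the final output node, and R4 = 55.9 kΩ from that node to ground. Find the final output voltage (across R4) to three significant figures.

V_out ≈ 15.0 V

Stage 2 presents R3+R4 = 56.90 kΩ as a load on stage 1's tap.
Stage 1's lower leg becomes R2‖(R3+R4) = 26.78 kΩ, so V_mid = 25.0 × 26.78/43.98 = 15.22 V.
Stage 2 is itself unloaded: V_out = V_mid × R4/(R3+R4) = 15.22 × 55.9/56.90 = 15.0 V.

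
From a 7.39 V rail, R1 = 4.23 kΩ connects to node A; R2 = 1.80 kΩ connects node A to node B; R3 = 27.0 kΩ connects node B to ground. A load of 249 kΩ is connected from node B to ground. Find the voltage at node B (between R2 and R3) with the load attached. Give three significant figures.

At node B, R3 is in parallel with the load: R3‖R_L = 24.36 kΩ.
Below node A the resistance is R2 + (R3‖R_L) = 26.16 kΩ, so V_A = 7.39 × 26.16/30.39 = 6.361 V.
Then V_B = V_A × (R3‖R_L)/(R2 + R3‖R_L) = 6.361 × 24.36/26.16 = 5.92 V.

V ≈ 5.92 V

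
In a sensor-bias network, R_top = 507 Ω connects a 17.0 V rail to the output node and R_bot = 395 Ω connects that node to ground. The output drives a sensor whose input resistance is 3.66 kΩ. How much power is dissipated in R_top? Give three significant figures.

Total resistance from the source is R_top + (R_bot‖R_L) = 863.5 Ω, so I = 17.0/863.5 Ω = 19.69 mA.
P = I²·R_top = (19.69 mA)² × 507 Ω = 196 mW.

P ≈ 196 mW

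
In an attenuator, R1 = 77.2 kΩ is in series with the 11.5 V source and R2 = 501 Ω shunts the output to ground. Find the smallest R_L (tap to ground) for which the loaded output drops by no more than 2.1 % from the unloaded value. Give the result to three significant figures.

Output resistance R_th = R1‖R2 = (77200 × 501)/77700 = 497.8 Ω.
The fractional drop is R_th/(R_th + R_L); requiring this ≤ 0.0210 gives R_L ≥ R_th(1/0.0210 − 1) = 497.8 × 46.62 = 23.2 kΩ.

R_L(min) ≈ 23.2 kΩ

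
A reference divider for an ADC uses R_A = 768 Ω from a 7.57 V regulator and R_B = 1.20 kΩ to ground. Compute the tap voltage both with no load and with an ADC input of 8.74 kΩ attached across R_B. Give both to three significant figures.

Unloaded: 4.62 V; loaded: 4.38 V

Open-circuit: V = 7.57 × 1200/(768 + 1200) = 4.62 V.
With the load, R_B becomes R_B‖R_L = 1055 Ω, so V = 7.57 × 1055/1823 = 4.38 V.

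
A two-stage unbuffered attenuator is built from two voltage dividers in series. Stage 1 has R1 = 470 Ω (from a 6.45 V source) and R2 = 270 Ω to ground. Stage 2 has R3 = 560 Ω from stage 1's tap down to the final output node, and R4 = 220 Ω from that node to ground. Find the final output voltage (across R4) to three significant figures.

V_out ≈ 0.544 V

Stage 2 presents R3+R4 = 780.0 Ω as a load on stage 1's tap.
Stage 1's lower leg becomes R2‖(R3+R4) = 200.6 Ω, so V_mid = 6.45 × 200.6/670.6 = 1.929 V.
Stage 2 is itself unloaded: V_out = V_mid × R4/(R3+R4) = 1.929 × 220/780.0 = 0.544 V.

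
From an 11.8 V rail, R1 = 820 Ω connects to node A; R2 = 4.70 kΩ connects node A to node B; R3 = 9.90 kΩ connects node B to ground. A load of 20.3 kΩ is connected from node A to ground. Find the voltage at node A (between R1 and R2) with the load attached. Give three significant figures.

V ≈ 10.8 V

Below node A the series string R2+R3 = 14600 Ω sits in parallel with the 20300 Ω load: 8492 Ω.
V_A = 11.8 × 8492/(820 + 8492) = 10.8 V.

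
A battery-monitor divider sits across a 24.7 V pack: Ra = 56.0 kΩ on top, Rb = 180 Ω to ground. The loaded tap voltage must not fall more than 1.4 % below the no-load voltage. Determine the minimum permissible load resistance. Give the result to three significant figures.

Output resistance R_th = Ra‖Rb = (56000 × 180)/56180 = 179.4 Ω.
The fractional drop is R_th/(R_th + R_L); requiring this ≤ 0.0140 gives R_L ≥ R_th(1/0.0140 − 1) = 179.4 × 70.43 = 12.6 kΩ.

R_L(min) ≈ 12.6 kΩ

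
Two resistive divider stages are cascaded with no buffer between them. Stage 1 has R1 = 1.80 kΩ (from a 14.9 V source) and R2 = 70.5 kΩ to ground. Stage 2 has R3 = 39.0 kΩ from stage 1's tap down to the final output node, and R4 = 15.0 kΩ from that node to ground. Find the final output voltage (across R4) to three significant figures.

Stage 2 presents R3+R4 = 54.00 kΩ as a load on stage 1's tap.
Stage 1's lower leg becomes R2‖(R3+R4) = 30.58 kΩ, so V_mid = 14.9 × 30.58/32.38 = 14.07 V.
Stage 2 is itself unloaded: V_out = V_mid × R4/(R3+R4) = 14.07 × 15.0/54.00 = 3.91 V.

V_out ≈ 3.91 V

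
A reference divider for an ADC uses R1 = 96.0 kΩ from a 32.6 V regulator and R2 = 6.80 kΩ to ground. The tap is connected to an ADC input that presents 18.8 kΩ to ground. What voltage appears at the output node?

V_out ≈ 1.61 V

The load sits in parallel with R2: R2‖R_L = (6.80 × 18.8) / (6.80 + 18.8) = 4.994 kΩ.
V_out = 32.6 × 4.994 / (96.0 + 4.994) = 32.6 × 4.994/101.0 = 1.61 V.
(Unloaded it would have been 2.16 V.)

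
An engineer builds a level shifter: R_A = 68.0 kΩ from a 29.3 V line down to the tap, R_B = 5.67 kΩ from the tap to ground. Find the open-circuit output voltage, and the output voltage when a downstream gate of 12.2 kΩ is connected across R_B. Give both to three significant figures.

Unloaded: 2.26 V; loaded: 1.58 V

Open-circuit: V = 29.3 × 5.67/(68.0 + 5.67) = 2.26 V.
With the load, R_B becomes R_B‖R_L = 3.871 kΩ, so V = 29.3 × 3.871/71.87 = 1.58 V.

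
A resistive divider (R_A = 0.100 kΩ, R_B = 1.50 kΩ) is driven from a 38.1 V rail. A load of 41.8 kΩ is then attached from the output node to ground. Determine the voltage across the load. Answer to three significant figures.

V_out ≈ 35.6 V

The load sits in parallel with R_B: R_B‖R_L = (1500 × 41800) / (1500 + 41800) = 1448 Ω.
V_out = 38.1 × 1448 / (100 + 1448) = 38.1 × 1448/1548 = 35.6 V.
(Unloaded it would have been 35.7 V.)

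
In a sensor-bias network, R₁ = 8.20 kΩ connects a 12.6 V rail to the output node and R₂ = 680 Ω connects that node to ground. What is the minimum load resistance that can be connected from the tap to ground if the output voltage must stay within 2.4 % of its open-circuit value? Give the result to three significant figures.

R_L(min) ≈ 25.5 kΩ

Output resistance R_th = R₁‖R₂ = (8200 × 680)/8880 = 627.9 Ω.
The fractional drop is R_th/(R_th + R_L); requiring this ≤ 0.0240 gives R_L ≥ R_th(1/0.0240 − 1) = 627.9 × 40.67 = 25.5 kΩ.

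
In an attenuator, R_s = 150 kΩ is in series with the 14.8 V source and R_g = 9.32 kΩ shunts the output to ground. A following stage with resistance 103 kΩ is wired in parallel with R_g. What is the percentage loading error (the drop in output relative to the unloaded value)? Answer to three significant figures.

The divider's output (Thévenin) resistance is R_s‖R_g = 8.775 kΩ.
Fractional drop under load = R_th/(R_th + R_L) = 8.775 / (8.775 + 103) = 0.07850.
So the output falls by 7.85 %.

7.85 %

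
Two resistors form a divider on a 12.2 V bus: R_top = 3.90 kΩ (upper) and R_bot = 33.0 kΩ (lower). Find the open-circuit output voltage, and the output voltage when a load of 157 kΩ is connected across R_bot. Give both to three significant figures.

Open-circuit: V = 12.2 × 33.0/(3.90 + 33.0) = 10.9 V.
With the load, R_bot becomes R_bot‖R_L = 27.27 kΩ, so V = 12.2 × 27.27/31.17 = 10.7 V.

Unloaded: 10.9 V; loaded: 10.7 V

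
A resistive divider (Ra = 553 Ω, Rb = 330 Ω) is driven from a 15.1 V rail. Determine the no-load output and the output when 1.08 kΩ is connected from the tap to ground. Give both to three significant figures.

Unloaded: 5.64 V; loaded: 4.74 V

Open-circuit: V = 15.1 × 330/(553 + 330) = 5.64 V.
With the load, Rb becomes Rb‖R_L = 252.8 Ω, so V = 15.1 × 252.8/805.8 = 4.74 V.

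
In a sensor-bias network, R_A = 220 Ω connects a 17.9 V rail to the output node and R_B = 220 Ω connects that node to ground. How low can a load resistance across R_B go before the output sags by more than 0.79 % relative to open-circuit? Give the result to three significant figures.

R_L(min) ≈ 13.8 kΩ

Output resistance R_th = R_A‖R_B = (220 × 220)/440.0 = 110.0 Ω.
The fractional drop is R_th/(R_th + R_L); requiring this ≤ 0.00790 gives R_L ≥ R_th(1/0.00790 − 1) = 110.0 × 125.6 = 13.8 kΩ.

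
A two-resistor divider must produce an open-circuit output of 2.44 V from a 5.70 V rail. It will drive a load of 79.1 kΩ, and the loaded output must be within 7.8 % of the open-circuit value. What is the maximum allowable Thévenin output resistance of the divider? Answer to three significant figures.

R_th ≤ 6.69 kΩ

Loading drop = R_th/(R_th + R_L) ≤ 0.0780, so R_th ≤ R_L · ε/(1−ε) = 79.1 kΩ × 0.0780/0.9220 = 6.69 kΩ.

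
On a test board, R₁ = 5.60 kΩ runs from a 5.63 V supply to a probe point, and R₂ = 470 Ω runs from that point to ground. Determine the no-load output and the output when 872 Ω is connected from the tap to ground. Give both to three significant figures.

Unloaded: 0.436 V; loaded: 0.291 V

Open-circuit: V = 5.63 × 470/(5600 + 470) = 0.436 V.
With the load, R₂ becomes R₂‖R_L = 305.4 Ω, so V = 5.63 × 305.4/5905 = 0.291 V.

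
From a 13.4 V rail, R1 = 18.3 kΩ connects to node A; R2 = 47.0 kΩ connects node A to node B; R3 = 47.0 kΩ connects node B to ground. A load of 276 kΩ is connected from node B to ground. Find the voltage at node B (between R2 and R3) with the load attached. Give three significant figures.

At node B, R3 is in parallel with the load: R3‖R_L = 40.16 kΩ.
Below node A the resistance is R2 + (R3‖R_L) = 87.16 kΩ, so V_A = 13.4 × 87.16/105.5 = 11.07 V.
Then V_B = V_A × (R3‖R_L)/(R2 + R3‖R_L) = 11.07 × 40.16/87.16 = 5.10 V.

V ≈ 5.10 V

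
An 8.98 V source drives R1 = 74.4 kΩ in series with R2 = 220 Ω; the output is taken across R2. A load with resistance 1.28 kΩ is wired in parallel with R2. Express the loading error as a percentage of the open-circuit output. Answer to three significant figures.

The divider's output (Thévenin) resistance is R1‖R2 = 219.4 Ω.
Fractional drop under load = R_th/(R_th + R_L) = 219.4 / (219.4 + 1280) = 0.1463.
So the output falls by 14.6 %.

14.6 %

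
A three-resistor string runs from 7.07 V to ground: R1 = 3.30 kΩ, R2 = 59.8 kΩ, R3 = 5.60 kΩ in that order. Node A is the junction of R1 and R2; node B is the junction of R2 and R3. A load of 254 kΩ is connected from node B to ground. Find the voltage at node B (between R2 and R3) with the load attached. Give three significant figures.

At node B, R3 is in parallel with the load: R3‖R_L = 5.479 kΩ.
Below node A the resistance is R2 + (R3‖R_L) = 65.28 kΩ, so V_A = 7.07 × 65.28/68.58 = 6.730 V.
Then V_B = V_A × (R3‖R_L)/(R2 + R3‖R_L) = 6.730 × 5.479/65.28 = 0.565 V.

V ≈ 0.565 V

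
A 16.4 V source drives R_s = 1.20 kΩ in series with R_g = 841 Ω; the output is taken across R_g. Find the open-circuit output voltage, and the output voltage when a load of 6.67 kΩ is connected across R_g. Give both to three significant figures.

Open-circuit: V = 16.4 × 841/(1200 + 841) = 6.76 V.
With the load, R_g becomes R_g‖R_L = 746.8 Ω, so V = 16.4 × 746.8/1947 = 6.29 V.

Unloaded: 6.76 V; loaded: 6.29 V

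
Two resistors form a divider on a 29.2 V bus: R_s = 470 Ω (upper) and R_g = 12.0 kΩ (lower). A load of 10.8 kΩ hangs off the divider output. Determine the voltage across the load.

The load sits in parallel with R_g: R_g‖R_L = (12000 × 10800) / (12000 + 10800) = 5684 Ω.
V_out = 29.2 × 5684 / (470 + 5684) = 29.2 × 5684/6154 = 27.0 V.

V_out ≈ 27.0 V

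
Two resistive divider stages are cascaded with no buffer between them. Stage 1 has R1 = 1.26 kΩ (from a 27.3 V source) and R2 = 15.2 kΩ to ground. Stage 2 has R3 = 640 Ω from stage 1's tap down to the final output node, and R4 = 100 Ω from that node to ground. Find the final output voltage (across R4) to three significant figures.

V_out ≈ 1.32 V

Stage 2 presents R3+R4 = 740.0 Ω as a load on stage 1's tap.
Stage 1's lower leg becomes R2‖(R3+R4) = 705.6 Ω, so V_mid = 27.3 × 705.6/1966 = 9.800 V.
Stage 2 is itself unloaded: V_out = V_mid × R4/(R3+R4) = 9.800 × 100/740.0 = 1.32 V.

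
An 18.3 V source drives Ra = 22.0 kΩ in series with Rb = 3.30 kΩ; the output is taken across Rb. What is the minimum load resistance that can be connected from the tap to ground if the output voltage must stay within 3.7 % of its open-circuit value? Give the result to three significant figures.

R_L(min) ≈ 74.7 kΩ

Output resistance R_th = Ra‖Rb = (22.0 × 3.30)/25.30 = 2.870 kΩ.
The fractional drop is R_th/(R_th + R_L); requiring this ≤ 0.0370 gives R_L ≥ R_th(1/0.0370 − 1) = 2.870 × 26.03 = 74.7 kΩ.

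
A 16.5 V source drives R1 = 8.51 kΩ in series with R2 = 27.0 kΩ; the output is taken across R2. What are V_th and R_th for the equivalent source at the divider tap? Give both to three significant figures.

V_th = 12.5 V, R_th = 6.47 kΩ

V_th is the open-circuit tap voltage: 16.5 × 27.0/(8.51 + 27.0) = 12.5 V.
With the supply zeroed, R1 and R2 appear in parallel from the tap: R_th = R1‖R2 = (8.51 × 27.0)/35.51 = 6.47 kΩ.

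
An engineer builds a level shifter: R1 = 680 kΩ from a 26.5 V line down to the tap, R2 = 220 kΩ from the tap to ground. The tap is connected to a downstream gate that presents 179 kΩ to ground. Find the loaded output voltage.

The load sits in parallel with R2: R2‖R_L = (220 × 179) / (220 + 179) = 98.70 kΩ.
V_out = 26.5 × 98.70 / (680 + 98.70) = 26.5 × 98.70/778.7 = 3.36 V.

V_out ≈ 3.36 V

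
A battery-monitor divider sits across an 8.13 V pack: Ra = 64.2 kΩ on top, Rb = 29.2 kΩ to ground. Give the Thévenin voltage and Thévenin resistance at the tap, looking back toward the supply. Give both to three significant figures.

V_th = 2.54 V, R_th = 20.1 kΩ

V_th is the open-circuit tap voltage: 8.13 × 29.2/(64.2 + 29.2) = 2.54 V.
With the supply zeroed, Ra and Rb appear in parallel from the tap: R_th = Ra‖Rb = (64.2 × 29.2)/93.40 = 20.1 kΩ.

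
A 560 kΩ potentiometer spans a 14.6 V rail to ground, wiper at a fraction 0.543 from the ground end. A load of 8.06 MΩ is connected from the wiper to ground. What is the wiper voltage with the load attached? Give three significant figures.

V ≈ 7.79 V

The wiper splits the pot into (1−α)R = 255.9 kΩ above and αR = 304.1 kΩ below.
Lower section ‖ load = 293.0 kΩ.
V_wiper = 14.6 × 293.0/(255.9 + 293.0) = 7.79 V.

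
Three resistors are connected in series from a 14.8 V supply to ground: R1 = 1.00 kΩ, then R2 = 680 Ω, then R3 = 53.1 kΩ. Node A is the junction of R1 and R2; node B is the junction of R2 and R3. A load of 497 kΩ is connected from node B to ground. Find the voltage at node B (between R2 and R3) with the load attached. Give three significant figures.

V ≈ 14.3 V

At node B, R3 is in parallel with the load: R3‖R_L = 47970 Ω.
Below node A the resistance is R2 + (R3‖R_L) = 48650 Ω, so V_A = 14.8 × 48650/49650 = 14.50 V.
Then V_B = V_A × (R3‖R_L)/(R2 + R3‖R_L) = 14.50 × 47970/48650 = 14.3 V.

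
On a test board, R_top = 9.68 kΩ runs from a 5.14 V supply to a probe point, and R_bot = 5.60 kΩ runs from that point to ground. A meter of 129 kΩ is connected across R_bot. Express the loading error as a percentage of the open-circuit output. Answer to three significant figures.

The divider's output (Thévenin) resistance is R_top‖R_bot = 3.548 kΩ.
Fractional drop under load = R_th/(R_th + R_L) = 3.548 / (3.548 + 129) = 0.02677.
So the output falls by 2.68 %.

2.68 %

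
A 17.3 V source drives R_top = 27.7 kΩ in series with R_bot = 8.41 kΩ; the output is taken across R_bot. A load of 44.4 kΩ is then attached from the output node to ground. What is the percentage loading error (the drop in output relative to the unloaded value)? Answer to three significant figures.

12.7 %

Unloaded V = 17.3 × 8.41/36.11 = 4.0292 V.
Loaded: R_bot‖R_L = 7.071 kΩ, giving V = 17.3 × 7.071/34.77 = 3.5180 V.
Drop = (4.0292 − 3.5180) / 4.0292 = 12.7 %.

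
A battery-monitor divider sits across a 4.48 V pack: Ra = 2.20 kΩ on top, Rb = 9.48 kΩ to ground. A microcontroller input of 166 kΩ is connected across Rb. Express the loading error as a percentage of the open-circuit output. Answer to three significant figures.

1.06 %

The divider's output (Thévenin) resistance is Ra‖Rb = 1.786 kΩ.
Fractional drop under load = R_th/(R_th + R_L) = 1.786 / (1.786 + 166) = 0.01064.
So the output falls by 1.06 %.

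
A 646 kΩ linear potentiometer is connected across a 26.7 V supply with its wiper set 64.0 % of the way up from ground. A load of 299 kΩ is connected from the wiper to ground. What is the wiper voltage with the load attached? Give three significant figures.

The wiper splits the pot into (1−α)R = 232.6 kΩ above and αR = 413.4 kΩ below.
Lower section ‖ load = 173.5 kΩ.
V_wiper = 26.7 × 173.5/(232.6 + 173.5) = 11.4 V.

V ≈ 11.4 V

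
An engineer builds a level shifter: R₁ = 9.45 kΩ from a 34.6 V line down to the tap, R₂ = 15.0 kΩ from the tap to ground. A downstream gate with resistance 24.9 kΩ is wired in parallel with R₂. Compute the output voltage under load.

V_out ≈ 17.2 V

The load sits in parallel with R₂: R₂‖R_L = (15.0 × 24.9) / (15.0 + 24.9) = 9.361 kΩ.
V_out = 34.6 × 9.361 / (9.45 + 9.361) = 34.6 × 9.361/18.81 = 17.2 V.
(Unloaded it would have been 21.2 V.)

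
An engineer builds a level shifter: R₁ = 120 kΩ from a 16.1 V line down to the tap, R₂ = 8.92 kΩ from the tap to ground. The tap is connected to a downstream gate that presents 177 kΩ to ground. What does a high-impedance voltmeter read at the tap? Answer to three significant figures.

The load sits in parallel with R₂: R₂‖R_L = (8.92 × 177) / (8.92 + 177) = 8.492 kΩ.
V_out = 16.1 × 8.492 / (120 + 8.492) = 16.1 × 8.492/128.5 = 1.06 V.

V_out ≈ 1.06 V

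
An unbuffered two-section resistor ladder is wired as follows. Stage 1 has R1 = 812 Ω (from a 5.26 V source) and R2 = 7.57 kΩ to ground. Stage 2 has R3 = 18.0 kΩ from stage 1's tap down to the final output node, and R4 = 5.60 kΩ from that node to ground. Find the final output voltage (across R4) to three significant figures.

Stage 2 presents R3+R4 = 23600 Ω as a load on stage 1's tap.
Stage 1's lower leg becomes R2‖(R3+R4) = 5732 Ω, so V_mid = 5.26 × 5732/6544 = 4.607 V.
Stage 2 is itself unloaded: V_out = V_mid × R4/(R3+R4) = 4.607 × 5600/23600 = 1.09 V.

V_out ≈ 1.09 V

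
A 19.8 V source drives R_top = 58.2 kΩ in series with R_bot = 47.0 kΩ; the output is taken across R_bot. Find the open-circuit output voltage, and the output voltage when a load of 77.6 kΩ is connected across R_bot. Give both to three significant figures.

Open-circuit: V = 19.8 × 47.0/(58.2 + 47.0) = 8.85 V.
With the load, R_bot becomes R_bot‖R_L = 29.27 kΩ, so V = 19.8 × 29.27/87.47 = 6.63 V.

Unloaded: 8.85 V; loaded: 6.63 V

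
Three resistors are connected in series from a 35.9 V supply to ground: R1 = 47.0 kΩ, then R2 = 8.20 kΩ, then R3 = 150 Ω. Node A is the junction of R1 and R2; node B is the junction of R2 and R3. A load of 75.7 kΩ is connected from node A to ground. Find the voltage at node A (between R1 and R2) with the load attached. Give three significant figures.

Below node A the series string R2+R3 = 8350 Ω sits in parallel with the 75700 Ω load: 7520 Ω.
V_A = 35.9 × 7520/(47000 + 7520) = 4.95 V.

V ≈ 4.95 V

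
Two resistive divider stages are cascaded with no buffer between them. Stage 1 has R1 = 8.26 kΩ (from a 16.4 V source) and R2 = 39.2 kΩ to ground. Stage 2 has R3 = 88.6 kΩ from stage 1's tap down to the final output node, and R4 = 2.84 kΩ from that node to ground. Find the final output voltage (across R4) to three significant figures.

V_out ≈ 0.392 V

Stage 2 presents R3+R4 = 91.44 kΩ as a load on stage 1's tap.
Stage 1's lower leg becomes R2‖(R3+R4) = 27.44 kΩ, so V_mid = 16.4 × 27.44/35.70 = 12.61 V.
Stage 2 is itself unloaded: V_out = V_mid × R4/(R3+R4) = 12.61 × 2.84/91.44 = 0.392 V.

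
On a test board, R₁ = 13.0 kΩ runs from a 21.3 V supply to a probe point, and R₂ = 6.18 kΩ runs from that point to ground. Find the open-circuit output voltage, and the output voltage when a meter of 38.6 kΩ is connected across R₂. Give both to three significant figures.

Unloaded: 6.86 V; loaded: 6.19 V

Open-circuit: V = 21.3 × 6.18/(13.0 + 6.18) = 6.86 V.
With the load, R₂ becomes R₂‖R_L = 5.327 kΩ, so V = 21.3 × 5.327/18.33 = 6.19 V.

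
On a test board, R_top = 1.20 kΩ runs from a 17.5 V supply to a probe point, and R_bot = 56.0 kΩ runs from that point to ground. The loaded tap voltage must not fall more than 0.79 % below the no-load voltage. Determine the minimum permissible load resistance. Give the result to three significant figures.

Output resistance R_th = R_top‖R_bot = (1.20 × 56.0)/57.20 = 1.175 kΩ.
The fractional drop is R_th/(R_th + R_L); requiring this ≤ 0.00790 gives R_L ≥ R_th(1/0.00790 − 1) = 1.175 × 125.6 = 148 kΩ.

R_L(min) ≈ 148 kΩ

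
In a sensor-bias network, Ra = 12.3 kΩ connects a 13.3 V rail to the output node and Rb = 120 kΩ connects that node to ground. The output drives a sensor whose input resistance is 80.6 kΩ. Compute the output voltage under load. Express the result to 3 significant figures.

The load sits in parallel with Rb: Rb‖R_L = (120 × 80.6) / (120 + 80.6) = 48.22 kΩ.
V_out = 13.3 × 48.22 / (12.3 + 48.22) = 13.3 × 48.22/60.52 = 10.6 V.
(Unloaded it would have been 12.1 V.)

V_out ≈ 10.6 V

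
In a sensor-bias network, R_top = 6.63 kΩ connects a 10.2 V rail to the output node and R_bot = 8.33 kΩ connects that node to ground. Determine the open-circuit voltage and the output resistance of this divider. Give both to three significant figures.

V_th is the open-circuit tap voltage: 10.2 × 8.33/(6.63 + 8.33) = 5.68 V.
With the supply zeroed, R_top and R_bot appear in parallel from the tap: R_th = R_top‖R_bot = (6.63 × 8.33)/14.96 = 3.69 kΩ.

V_th = 5.68 V, R_th = 3.69 kΩ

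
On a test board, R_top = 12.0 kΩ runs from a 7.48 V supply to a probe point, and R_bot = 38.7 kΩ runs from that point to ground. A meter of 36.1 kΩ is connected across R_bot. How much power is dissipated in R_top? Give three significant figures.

P ≈ 0.713 mW

Total resistance from the source is R_top + (R_bot‖R_L) = 30.68 kΩ, so I = 7.48/30.68 kΩ = 0.2438 mA.
P = I²·R_top = (0.2438 mA)² × 12.0 kΩ = 0.713 mW.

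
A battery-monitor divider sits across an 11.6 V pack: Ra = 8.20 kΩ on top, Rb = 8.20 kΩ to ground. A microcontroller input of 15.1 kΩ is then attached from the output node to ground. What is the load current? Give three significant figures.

Rb‖R_L = 5.314 kΩ; V_out = 11.6 × 5.314/13.51 = 4.561 V.
I_L = V_out / R_L = 4.561 / 15.1 kΩ = 0.302 mA.

I_L ≈ 0.302 mA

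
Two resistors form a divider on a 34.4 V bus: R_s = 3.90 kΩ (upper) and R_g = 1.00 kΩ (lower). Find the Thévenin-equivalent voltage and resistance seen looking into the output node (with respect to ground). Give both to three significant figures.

V_th is the open-circuit tap voltage: 34.4 × 1.00/(3.90 + 1.00) = 7.02 V.
With the supply zeroed, R_s and R_g appear in parallel from the tap: R_th = R_s‖R_g = (3.90 × 1.00)/4.900 = 796 Ω.

V_th = 7.02 V, R_th = 796 Ω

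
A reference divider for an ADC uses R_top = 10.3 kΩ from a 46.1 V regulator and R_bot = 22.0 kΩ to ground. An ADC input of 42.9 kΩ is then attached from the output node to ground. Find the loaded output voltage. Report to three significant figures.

V_out ≈ 27.0 V

The load sits in parallel with R_bot: R_bot‖R_L = (22.0 × 42.9) / (22.0 + 42.9) = 14.54 kΩ.
V_out = 46.1 × 14.54 / (10.3 + 14.54) = 46.1 × 14.54/24.84 = 27.0 V.
(Unloaded it would have been 31.4 V.)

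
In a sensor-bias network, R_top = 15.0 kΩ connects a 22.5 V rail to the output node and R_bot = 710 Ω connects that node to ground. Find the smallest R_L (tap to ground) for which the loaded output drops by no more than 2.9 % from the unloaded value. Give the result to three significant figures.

R_L(min) ≈ 22.7 kΩ

Output resistance R_th = R_top‖R_bot = (15000 × 710)/15710 = 677.9 Ω.
The fractional drop is R_th/(R_th + R_L); requiring this ≤ 0.0290 gives R_L ≥ R_th(1/0.0290 − 1) = 677.9 × 33.48 = 22.7 kΩ.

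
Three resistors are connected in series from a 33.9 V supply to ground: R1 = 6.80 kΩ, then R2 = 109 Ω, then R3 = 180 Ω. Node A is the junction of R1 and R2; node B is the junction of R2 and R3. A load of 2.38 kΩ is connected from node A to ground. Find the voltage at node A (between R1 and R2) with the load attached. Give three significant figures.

Below node A the series string R2+R3 = 289.0 Ω sits in parallel with the 2380 Ω load: 257.7 Ω.
V_A = 33.9 × 257.7/(6800 + 257.7) = 1.24 V.

V ≈ 1.24 V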